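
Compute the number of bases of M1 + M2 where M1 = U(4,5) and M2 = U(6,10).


Bases of a direct sum M1 + M2: |B| = |B(M1)| * |B(M2)|.
|B(U(4,5))| = C(5,4) = 5.
|B(U(6,10))| = C(10,6) = 210.
Total bases = 5 * 210 = 1050.

1050


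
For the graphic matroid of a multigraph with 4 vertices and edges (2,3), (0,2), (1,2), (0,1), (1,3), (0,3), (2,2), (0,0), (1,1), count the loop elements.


In a graphic matroid, a loop is a self-loop edge (u,u) with rank 0.
Examining all 9 edges for self-loops...
Self-loops found: (2,2), (0,0), (1,1)
Number of loops = 3.

3


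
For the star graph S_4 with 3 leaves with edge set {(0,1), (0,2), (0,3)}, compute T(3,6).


A star on 4 vertices is a tree with 3 edges.
T(x,y) = x^(3) for any tree.
T(3,6) = 3^3 = 27.

27


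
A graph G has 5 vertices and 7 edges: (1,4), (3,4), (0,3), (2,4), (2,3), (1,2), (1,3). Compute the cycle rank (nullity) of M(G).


Cycle rank (nullity) = |E| - r(M) = |E| - (|V| - c).
|E| = 7, |V| = 5, c = 1.
Nullity = 7 - (5 - 1) = 7 - 4 = 3.

3


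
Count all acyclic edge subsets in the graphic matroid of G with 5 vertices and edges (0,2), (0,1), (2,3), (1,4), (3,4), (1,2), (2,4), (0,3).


An independent set in a graphic matroid is an acyclic edge subset.
G has 5 vertices and 8 edges.
Enumerate all 2^8 = 256 subsets, checking for acyclicity.
Total independent sets = 134.

134


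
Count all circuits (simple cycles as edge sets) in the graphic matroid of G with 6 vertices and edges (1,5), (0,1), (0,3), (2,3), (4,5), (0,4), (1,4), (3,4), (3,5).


A circuit in a graphic matroid = edge set of a simple cycle.
G has 6 vertices and 9 edges.
Enumerating all minimal edge subsets forming cycles...
Total circuits found: 13.

13


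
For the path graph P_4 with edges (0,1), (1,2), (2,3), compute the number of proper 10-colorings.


P(P_4, k) = k * (k-1)^(3).
P(10) = 10 * 9^3 = 10 * 729 = 7290.

7290


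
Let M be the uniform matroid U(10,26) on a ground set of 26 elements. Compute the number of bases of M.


Bases of U(10,26) are all 10-element subsets of the 26-element ground set.
Number of bases = C(26,10).
(26 choose 10) = 5311735.

5311735


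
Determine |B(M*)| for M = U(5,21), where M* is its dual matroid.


The dual of U(r,n) is U(n-r, n) = U(16,21).
Bases of U(16,21) are all (16)-element subsets.
|B(M*)| = C(21,16) = 21! / (16! * 5!) = 20349.

20349


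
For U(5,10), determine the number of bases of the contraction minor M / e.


Contracting e from U(5,10) gives U(4,9).
Bases of U(4,9) = (9 choose 4) = 126.

126


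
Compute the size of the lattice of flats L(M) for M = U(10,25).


Flats of U(10,25): every subset of size < 10 is a flat, plus E itself.
Count = (25 choose 0) + (25 choose 1) + (25 choose 2) + (25 choose 3) + (25 choose 4) + (25 choose 5) + (25 choose 6) + (25 choose 7) + (25 choose 8) + (25 choose 9) + 1
     = 1 + 25 + 300 + 2300 + 12650 + 53130 + 177100 + 480700 + 1081575 + 2042975 + 1
     = 3850757.

3850757


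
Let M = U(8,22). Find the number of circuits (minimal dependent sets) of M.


In U(8,22), circuits are the (9)-element subsets.
Any set of 9 elements is dependent, and removing any one element gives
an independent set of size 8, so it is a minimal dependent set.
Number of circuits = C(22,9) = 22! / (9! * 13!) = 497420.

497420


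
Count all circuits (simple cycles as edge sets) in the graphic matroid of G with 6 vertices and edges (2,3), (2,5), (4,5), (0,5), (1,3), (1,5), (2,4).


A circuit in a graphic matroid = edge set of a simple cycle.
G has 6 vertices and 7 edges.
Enumerating all minimal edge subsets forming cycles...
Total circuits found: 3.

3


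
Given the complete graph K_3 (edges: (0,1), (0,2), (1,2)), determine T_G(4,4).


T(K_3; x,y) = x^2 + x + y.
T(4,4) = 16 + 4 + 4 = 24.

24


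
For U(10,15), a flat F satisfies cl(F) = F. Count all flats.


Flats of U(10,15): every subset of size < 10 is a flat, plus E itself.
Count = C(15,0) + C(15,1) + C(15,2) + C(15,3) + C(15,4) + C(15,5) + C(15,6) + C(15,7) + C(15,8) + C(15,9) + 1
     = 1 + 15 + 105 + 455 + 1365 + 3003 + 5005 + 6435 + 6435 + 5005 + 1
     = 27825.

27825


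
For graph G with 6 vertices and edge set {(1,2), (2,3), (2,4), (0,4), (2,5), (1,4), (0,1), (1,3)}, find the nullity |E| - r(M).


Cycle rank (nullity) = |E| - r(M) = |E| - (|V| - c).
|E| = 8, |V| = 6, c = 1.
Nullity = 8 - (6 - 1) = 8 - 5 = 3.

3


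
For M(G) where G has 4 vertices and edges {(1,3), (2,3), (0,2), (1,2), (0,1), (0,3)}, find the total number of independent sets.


An independent set in a graphic matroid is an acyclic edge subset.
G has 4 vertices and 6 edges.
Enumerate all 2^6 = 64 subsets, checking for acyclicity.
Total independent sets = 38.

38


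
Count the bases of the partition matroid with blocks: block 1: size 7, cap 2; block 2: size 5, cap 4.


A basis picks exactly ci elements from block i.
Number of bases = product of C(|Si|, ci).
= C(7,2) * C(5,4)
= 21 * 5
= 105.

105


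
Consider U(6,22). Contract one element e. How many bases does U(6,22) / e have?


Contracting e from U(6,22) gives U(5,21).
Bases of U(5,21) = C(21,5) = 21! / (5! * 16!) = 20349.

20349


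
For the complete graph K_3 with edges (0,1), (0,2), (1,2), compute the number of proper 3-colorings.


P(K_3, k) = k(k-1)(k-2)...(k-2).
P(3) = (3) * (2) * (1) = 6.

6


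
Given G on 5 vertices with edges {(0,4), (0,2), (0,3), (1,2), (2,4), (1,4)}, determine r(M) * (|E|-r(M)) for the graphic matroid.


r(M) = |V| - c = 5 - 1 = 4.
nullity = |E| - r(M) = 6 - 4 = 2.
Product = 4 * 2 = 8.

8


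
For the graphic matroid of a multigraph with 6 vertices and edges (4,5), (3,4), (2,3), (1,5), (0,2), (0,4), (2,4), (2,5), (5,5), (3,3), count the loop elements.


In a graphic matroid, a loop is a self-loop edge (u,u) with rank 0.
Examining all 10 edges for self-loops...
Self-loops found: (5,5), (3,3)
Number of loops = 2.

2


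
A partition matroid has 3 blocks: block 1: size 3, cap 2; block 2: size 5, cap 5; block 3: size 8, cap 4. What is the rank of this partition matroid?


Rank of a partition matroid = sum of min(|Si|, ci) for each block.
= min(3,2) + min(5,5) + min(8,4)
= 2 + 5 + 4
= 11.

11


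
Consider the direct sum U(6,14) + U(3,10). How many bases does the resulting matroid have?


Bases of a direct sum M1 + M2: |B| = |B(M1)| * |B(M2)|.
|B(U(6,14))| = C(14,6) = 3003.
|B(U(3,10))| = C(10,3) = 120.
Total bases = 3003 * 120 = 360360.

360360


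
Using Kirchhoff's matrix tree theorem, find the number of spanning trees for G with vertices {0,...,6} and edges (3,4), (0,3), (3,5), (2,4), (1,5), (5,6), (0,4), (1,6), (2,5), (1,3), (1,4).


By Kirchhoff's matrix tree theorem, the number of spanning trees equals
the determinant of any cofactor of the Laplacian matrix L.
G has 7 vertices and 11 edges.
Computing the (6 x 6) cofactor determinant gives 155.

155


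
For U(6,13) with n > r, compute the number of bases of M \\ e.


Deleting e from U(6,13) gives U(6,12) since n > r.
Bases of U(6,12) = C(12,6) = 12! / (6! * 6!) = 924.

924


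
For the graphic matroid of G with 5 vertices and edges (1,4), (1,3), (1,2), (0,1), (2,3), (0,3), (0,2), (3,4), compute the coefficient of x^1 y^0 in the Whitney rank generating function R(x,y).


R(x,y) = sum over A in 2^E of x^(r(E)-r(A)) * y^(|A|-r(A)).
G has 5 vertices, 8 edges. r(E) = 4.
Enumerate all 2^8 = 256 subsets.
Count subsets with r(E)-r(A)=1 and |A|-r(A)=0: 51.

51


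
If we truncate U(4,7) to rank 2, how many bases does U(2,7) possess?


Truncating U(4,7) to rank 2 gives U(2,7).
Bases of U(2,7) are all 2-element subsets of 7 elements.
Number of bases = C(7,2) = 7! / (2! * 5!) = 21.

21


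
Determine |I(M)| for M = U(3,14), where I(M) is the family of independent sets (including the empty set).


Independent sets of U(3,14) are all subsets of size <= 3.
Count = (14 choose 0) + (14 choose 1) + (14 choose 2) + (14 choose 3)
     = 1 + 14 + 91 + 364
     = 470.

470


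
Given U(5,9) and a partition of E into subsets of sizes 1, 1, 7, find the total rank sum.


r(Ai) = min(|Ai|, 5) for each part.
Sum = min(1,5) + min(1,5) + min(7,5)
    = 1 + 1 + 5
    = 7.

7


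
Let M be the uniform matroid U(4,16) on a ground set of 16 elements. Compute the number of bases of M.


Bases of U(4,16) are all 4-element subsets of the 16-element ground set.
Number of bases = C(16,4).
C(16,4) = 16! / (4! * 12!) = 1820.

1820


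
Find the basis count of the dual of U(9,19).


The dual of U(r,n) is U(n-r, n) = U(10,19).
Bases of U(10,19) are all (10)-element subsets.
|B(M*)| = (19 choose 10) = 92378.

92378


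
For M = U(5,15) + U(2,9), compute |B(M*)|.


(M1+M2)* = M1* + M2*.
M1* = U(10,15), bases: C(15,10) = 3003.
M2* = U(7,9), bases: C(9,7) = 36.
|B(M*)| = 3003 * 36 = 108108.

108108


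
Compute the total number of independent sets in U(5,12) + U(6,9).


For a direct sum, |I(M1+M2)| = |I(M1)| * |I(M2)|.
|I(U(5,12))| = sum C(12,k) for k=0..5 = 1586.
|I(U(6,9))| = sum C(9,k) for k=0..6 = 466.
Total = 1586 * 466 = 739076.

739076


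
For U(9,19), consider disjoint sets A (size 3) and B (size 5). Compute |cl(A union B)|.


|A union B| = 3 + 5 = 8 (disjoint).
In U(9,19), cl(S) = S if |S| < 9, else cl(S) = E.
Since 8 < 9, cl(A union B) = A union B.
|cl(A union B)| = 8.

8


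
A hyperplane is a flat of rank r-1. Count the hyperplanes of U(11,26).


Hyperplanes of U(11,26) are flats of rank 10.
In a uniform matroid, these are exactly the (10)-element subsets.
Count = (26 choose 10) = 5311735.

5311735


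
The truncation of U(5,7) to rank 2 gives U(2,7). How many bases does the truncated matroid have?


Truncating U(5,7) to rank 2 gives U(2,7).
Bases of U(2,7) are all 2-element subsets of 7 elements.
Number of bases = (7 choose 2) = 21.

21


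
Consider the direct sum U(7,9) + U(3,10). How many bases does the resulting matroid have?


Bases of a direct sum M1 + M2: |B| = |B(M1)| * |B(M2)|.
|B(U(7,9))| = C(9,7) = 36.
|B(U(3,10))| = C(10,3) = 120.
Total bases = 36 * 120 = 4320.

4320


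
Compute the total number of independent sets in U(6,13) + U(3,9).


For a direct sum, |I(M1+M2)| = |I(M1)| * |I(M2)|.
|I(U(6,13))| = sum C(13,k) for k=0..6 = 4096.
|I(U(3,9))| = sum C(9,k) for k=0..3 = 130.
Total = 4096 * 130 = 532480.

532480


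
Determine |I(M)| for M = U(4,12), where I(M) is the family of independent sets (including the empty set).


Independent sets of U(4,12) are all subsets of size <= 4.
Count = (12 choose 0) + (12 choose 1) + (12 choose 2) + (12 choose 3) + (12 choose 4)
     = 1 + 12 + 66 + 220 + 495
     = 794.

794


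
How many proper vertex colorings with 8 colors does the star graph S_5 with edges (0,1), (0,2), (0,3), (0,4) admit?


P(tree, k) = k * (k-1)^(4) for any tree on 5 vertices.
P(8) = 8 * 7^4 = 8 * 2401 = 19208.

19208


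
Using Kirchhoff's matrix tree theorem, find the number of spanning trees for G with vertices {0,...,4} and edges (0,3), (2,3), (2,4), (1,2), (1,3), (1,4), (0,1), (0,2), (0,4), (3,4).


By Kirchhoff's matrix tree theorem, the number of spanning trees equals
the determinant of any cofactor of the Laplacian matrix L.
G has 5 vertices and 10 edges.
Computing the (4 x 4) cofactor determinant gives 125.

125


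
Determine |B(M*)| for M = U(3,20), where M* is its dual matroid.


The dual of U(r,n) is U(n-r, n) = U(17,20).
Bases of U(17,20) are all (17)-element subsets.
|B(M*)| = C(20,17) = 20! / (17! * 3!) = 1140.

1140


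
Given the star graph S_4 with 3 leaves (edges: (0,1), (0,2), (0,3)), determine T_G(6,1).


A star on 4 vertices is a tree with 3 edges.
T(x,y) = x^(3) for any tree.
T(6,1) = 6^3 = 216.

216


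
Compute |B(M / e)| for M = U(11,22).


Contracting e from U(11,22) gives U(10,21).
Bases of U(10,21) = (21 choose 10) = 352716.

352716


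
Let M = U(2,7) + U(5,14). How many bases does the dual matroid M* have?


(M1+M2)* = M1* + M2*.
M1* = U(5,7), bases: C(7,5) = 21.
M2* = U(9,14), bases: C(14,9) = 2002.
|B(M*)| = 21 * 2002 = 42042.

42042


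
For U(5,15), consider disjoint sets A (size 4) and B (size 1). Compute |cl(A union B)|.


|A union B| = 4 + 1 = 5 (disjoint).
In U(5,15), cl(S) = S if |S| < 5, else cl(S) = E.
Since 5 >= 5, cl(A union B) = E.
|cl(A union B)| = 15.

15


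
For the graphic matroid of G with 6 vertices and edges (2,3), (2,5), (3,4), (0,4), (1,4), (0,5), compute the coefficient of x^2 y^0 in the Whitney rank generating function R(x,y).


R(x,y) = sum over A in 2^E of x^(r(E)-r(A)) * y^(|A|-r(A)).
G has 6 vertices, 6 edges. r(E) = 5.
Enumerate all 2^6 = 64 subsets.
Count subsets with r(E)-r(A)=2 and |A|-r(A)=0: 20.

20


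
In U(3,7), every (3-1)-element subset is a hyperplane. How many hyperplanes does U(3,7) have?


Hyperplanes of U(3,7) are flats of rank 2.
In a uniform matroid, these are exactly the (2)-element subsets.
Count = C(7,2) = 7! / (2! * 5!) = 21.

21


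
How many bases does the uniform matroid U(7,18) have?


Bases of U(7,18) are all 7-element subsets of the 18-element ground set.
Number of bases = C(18,7).
C(18,7) = 18! / (7! * 11!) = 31824.

31824


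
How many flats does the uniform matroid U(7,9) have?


Flats of U(7,9): every subset of size < 7 is a flat, plus E itself.
Count = C(9,0) + C(9,1) + C(9,2) + C(9,3) + C(9,4) + C(9,5) + C(9,6) + 1
     = 1 + 9 + 36 + 84 + 126 + 126 + 84 + 1
     = 467.

467


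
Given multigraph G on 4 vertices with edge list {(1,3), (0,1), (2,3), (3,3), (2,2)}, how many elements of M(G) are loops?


In a graphic matroid, a loop is a self-loop edge (u,u) with rank 0.
Examining all 5 edges for self-loops...
Self-loops found: (3,3), (2,2)
Number of loops = 2.

2


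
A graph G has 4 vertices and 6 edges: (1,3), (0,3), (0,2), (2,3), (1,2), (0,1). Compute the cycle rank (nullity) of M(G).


Cycle rank (nullity) = |E| - r(M) = |E| - (|V| - c).
|E| = 6, |V| = 4, c = 1.
Nullity = 6 - (4 - 1) = 6 - 3 = 3.

3


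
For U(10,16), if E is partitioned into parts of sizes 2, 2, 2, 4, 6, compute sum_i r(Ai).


r(Ai) = min(|Ai|, 10) for each part.
Sum = min(2,10) + min(2,10) + min(2,10) + min(4,10) + min(6,10)
    = 2 + 2 + 2 + 4 + 6
    = 16.

16


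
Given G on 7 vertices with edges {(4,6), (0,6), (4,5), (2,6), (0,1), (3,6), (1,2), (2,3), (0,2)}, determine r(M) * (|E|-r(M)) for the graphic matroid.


r(M) = |V| - c = 7 - 1 = 6.
nullity = |E| - r(M) = 9 - 6 = 3.
Product = 6 * 3 = 18.

18


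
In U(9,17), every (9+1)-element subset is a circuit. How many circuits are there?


In U(9,17), circuits are the (10)-element subsets.
Any set of 10 elements is dependent, and removing any one element gives
an independent set of size 9, so it is a minimal dependent set.
Number of circuits = C(17,10) = 19448.

19448


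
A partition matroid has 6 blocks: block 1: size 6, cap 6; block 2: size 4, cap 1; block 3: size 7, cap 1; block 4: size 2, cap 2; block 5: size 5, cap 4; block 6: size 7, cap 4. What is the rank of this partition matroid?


Rank of a partition matroid = sum of min(|Si|, ci) for each block.
= min(6,6) + min(4,1) + min(7,1) + min(2,2) + min(5,4) + min(7,4)
= 6 + 1 + 1 + 2 + 4 + 4
= 18.

18


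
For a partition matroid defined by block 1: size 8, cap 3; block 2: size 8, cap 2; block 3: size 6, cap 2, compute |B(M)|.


A basis picks exactly ci elements from block i.
Number of bases = product of C(|Si|, ci).
= C(8,3) * C(8,2) * C(6,2)
= 56 * 28 * 15
= 23520.

23520


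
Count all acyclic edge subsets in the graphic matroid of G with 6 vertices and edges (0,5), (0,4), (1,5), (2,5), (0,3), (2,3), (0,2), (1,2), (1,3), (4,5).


An independent set in a graphic matroid is an acyclic edge subset.
G has 6 vertices and 10 edges.
Enumerate all 2^10 = 1024 subsets, checking for acyclicity.
Total independent sets = 454.

454


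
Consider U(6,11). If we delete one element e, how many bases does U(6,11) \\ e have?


Deleting e from U(6,11) gives U(6,10) since n > r.
Bases of U(6,10) = C(10,6) = 10! / (6! * 4!) = 210.

210


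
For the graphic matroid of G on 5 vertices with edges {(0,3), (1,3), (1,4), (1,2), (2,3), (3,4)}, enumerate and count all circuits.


A circuit in a graphic matroid = edge set of a simple cycle.
G has 5 vertices and 6 edges.
Enumerating all minimal edge subsets forming cycles...
Total circuits found: 3.

3


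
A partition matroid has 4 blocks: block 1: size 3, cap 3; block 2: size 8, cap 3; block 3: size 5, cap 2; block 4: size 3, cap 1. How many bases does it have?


A basis picks exactly ci elements from block i.
Number of bases = product of C(|Si|, ci).
= C(3,3) * C(8,3) * C(5,2) * C(3,1)
= 1 * 56 * 10 * 3
= 1680.

1680


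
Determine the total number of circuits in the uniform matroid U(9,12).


In U(9,12), circuits are the (10)-element subsets.
Any set of 10 elements is dependent, and removing any one element gives
an independent set of size 9, so it is a minimal dependent set.
Number of circuits = C(12,10) = 12! / (10! * 2!) = 66.

66


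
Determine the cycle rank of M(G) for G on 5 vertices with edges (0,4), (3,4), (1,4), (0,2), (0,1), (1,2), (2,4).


Cycle rank (nullity) = |E| - r(M) = |E| - (|V| - c).
|E| = 7, |V| = 5, c = 1.
Nullity = 7 - (5 - 1) = 7 - 4 = 3.

3


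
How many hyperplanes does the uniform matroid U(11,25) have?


Hyperplanes of U(11,25) are flats of rank 10.
In a uniform matroid, these are exactly the (10)-element subsets.
Count = C(25,10) = 25! / (10! * 15!) = 3268760.

3268760


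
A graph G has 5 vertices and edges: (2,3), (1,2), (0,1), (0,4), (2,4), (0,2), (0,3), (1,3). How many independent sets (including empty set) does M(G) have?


An independent set in a graphic matroid is an acyclic edge subset.
G has 5 vertices and 8 edges.
Enumerate all 2^8 = 256 subsets, checking for acyclicity.
Total independent sets = 128.

128


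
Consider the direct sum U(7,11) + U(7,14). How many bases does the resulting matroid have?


Bases of a direct sum M1 + M2: |B| = |B(M1)| * |B(M2)|.
|B(U(7,11))| = C(11,7) = 330.
|B(U(7,14))| = C(14,7) = 3432.
Total bases = 330 * 3432 = 1132560.

1132560


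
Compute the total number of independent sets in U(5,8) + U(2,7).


For a direct sum, |I(M1+M2)| = |I(M1)| * |I(M2)|.
|I(U(5,8))| = sum C(8,k) for k=0..5 = 219.
|I(U(2,7))| = sum C(7,k) for k=0..2 = 29.
Total = 219 * 29 = 6351.

6351


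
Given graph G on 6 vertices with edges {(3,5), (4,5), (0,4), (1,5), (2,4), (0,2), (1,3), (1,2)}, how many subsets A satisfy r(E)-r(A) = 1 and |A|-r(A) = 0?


R(x,y) = sum over A in 2^E of x^(r(E)-r(A)) * y^(|A|-r(A)).
G has 6 vertices, 8 edges. r(E) = 5.
Enumerate all 2^8 = 256 subsets.
Count subsets with r(E)-r(A)=1 and |A|-r(A)=0: 59.

59


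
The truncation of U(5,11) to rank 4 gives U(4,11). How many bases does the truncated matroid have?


Truncating U(5,11) to rank 4 gives U(4,11).
Bases of U(4,11) are all 4-element subsets of 11 elements.
Number of bases = (11 choose 4) = 330.

330


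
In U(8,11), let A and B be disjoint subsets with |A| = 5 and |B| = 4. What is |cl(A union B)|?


|A union B| = 5 + 4 = 9 (disjoint).
In U(8,11), cl(S) = S if |S| < 8, else cl(S) = E.
Since 9 >= 8, cl(A union B) = E.
|cl(A union B)| = 11.

11


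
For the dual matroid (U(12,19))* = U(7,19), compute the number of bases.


The dual of U(r,n) is U(n-r, n) = U(7,19).
Bases of U(7,19) are all (7)-element subsets.
|B(M*)| = (19 choose 7) = 50388.

50388


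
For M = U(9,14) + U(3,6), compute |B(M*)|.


(M1+M2)* = M1* + M2*.
M1* = U(5,14), bases: C(14,5) = 2002.
M2* = U(3,6), bases: C(6,3) = 20.
|B(M*)| = 2002 * 20 = 40040.

40040


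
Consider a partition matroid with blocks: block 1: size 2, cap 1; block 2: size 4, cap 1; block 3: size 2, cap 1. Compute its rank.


Rank of a partition matroid = sum of min(|Si|, ci) for each block.
= min(2,1) + min(4,1) + min(2,1)
= 1 + 1 + 1
= 3.

3


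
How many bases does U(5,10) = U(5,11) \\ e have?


Deleting e from U(5,11) gives U(5,10) since n > r.
Bases of U(5,10) = C(10,5) = 252.

252


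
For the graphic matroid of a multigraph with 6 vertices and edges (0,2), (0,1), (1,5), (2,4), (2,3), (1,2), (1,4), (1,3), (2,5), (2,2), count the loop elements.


In a graphic matroid, a loop is a self-loop edge (u,u) with rank 0.
Examining all 10 edges for self-loops...
Self-loops found: (2,2)
Number of loops = 1.

1


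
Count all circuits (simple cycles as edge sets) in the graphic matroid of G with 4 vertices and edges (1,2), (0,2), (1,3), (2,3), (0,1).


A circuit in a graphic matroid = edge set of a simple cycle.
G has 4 vertices and 5 edges.
Enumerating all minimal edge subsets forming cycles...
Total circuits found: 3.

3


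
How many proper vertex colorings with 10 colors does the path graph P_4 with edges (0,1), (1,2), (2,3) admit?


P(P_4, k) = k * (k-1)^(3).
P(10) = 10 * 9^3 = 10 * 729 = 7290.

7290


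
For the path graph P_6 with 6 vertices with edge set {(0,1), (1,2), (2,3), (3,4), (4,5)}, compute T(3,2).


A path on 6 vertices is a tree with 5 edges.
T(x,y) = x^(5) for any tree.
T(3,2) = 3^5 = 243.

243


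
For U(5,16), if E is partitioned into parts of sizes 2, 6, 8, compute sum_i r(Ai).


r(Ai) = min(|Ai|, 5) for each part.
Sum = min(2,5) + min(6,5) + min(8,5)
    = 2 + 5 + 5
    = 12.

12


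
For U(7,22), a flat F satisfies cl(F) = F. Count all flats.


Flats of U(7,22): every subset of size < 7 is a flat, plus E itself.
Count = (22 choose 0) + (22 choose 1) + (22 choose 2) + (22 choose 3) + (22 choose 4) + (22 choose 5) + (22 choose 6) + 1
     = 1 + 22 + 231 + 1540 + 7315 + 26334 + 74613 + 1
     = 110057.

110057


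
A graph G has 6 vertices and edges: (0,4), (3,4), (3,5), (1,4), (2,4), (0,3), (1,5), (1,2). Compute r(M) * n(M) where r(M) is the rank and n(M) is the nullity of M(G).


r(M) = |V| - c = 6 - 1 = 5.
nullity = |E| - r(M) = 8 - 5 = 3.
Product = 5 * 3 = 15.

15


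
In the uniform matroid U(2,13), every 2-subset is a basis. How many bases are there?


Bases of U(2,13) are all 2-element subsets of the 13-element ground set.
Number of bases = C(13,2).
C(13,2) = (13 * 12) / (1 * 2) = 78.

78


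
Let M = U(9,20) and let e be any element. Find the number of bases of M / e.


Contracting e from U(9,20) gives U(8,19).
Bases of U(8,19) = C(19,8) = 75582.

75582


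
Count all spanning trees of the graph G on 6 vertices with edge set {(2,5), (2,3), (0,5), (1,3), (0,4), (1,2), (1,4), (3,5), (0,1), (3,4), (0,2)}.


By Kirchhoff's matrix tree theorem, the number of spanning trees equals
the determinant of any cofactor of the Laplacian matrix L.
G has 6 vertices and 11 edges.
Computing the (5 x 5) cofactor determinant gives 224.

224


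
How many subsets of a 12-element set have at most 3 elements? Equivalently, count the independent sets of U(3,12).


Independent sets of U(3,12) are all subsets of size <= 3.
Count = C(12,0) + C(12,1) + C(12,2) + C(12,3)
     = 1 + 12 + 66 + 220
     = 299.

299


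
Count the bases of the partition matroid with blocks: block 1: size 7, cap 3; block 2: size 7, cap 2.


A basis picks exactly ci elements from block i.
Number of bases = product of C(|Si|, ci).
= C(7,3) * C(7,2)
= 35 * 21
= 735.

735


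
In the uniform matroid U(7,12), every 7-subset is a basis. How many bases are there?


Bases of U(7,12) are all 7-element subsets of the 12-element ground set.
Number of bases = C(12,7).
C(12,7) = 12! / (7! * 5!) = 792.

792


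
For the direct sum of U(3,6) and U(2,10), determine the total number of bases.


Bases of a direct sum M1 + M2: |B| = |B(M1)| * |B(M2)|.
|B(U(3,6))| = C(6,3) = 20.
|B(U(2,10))| = C(10,2) = 45.
Total bases = 20 * 45 = 900.

900


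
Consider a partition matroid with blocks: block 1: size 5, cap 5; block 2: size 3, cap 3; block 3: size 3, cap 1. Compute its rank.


Rank of a partition matroid = sum of min(|Si|, ci) for each block.
= min(5,5) + min(3,3) + min(3,1)
= 5 + 3 + 1
= 9.

9


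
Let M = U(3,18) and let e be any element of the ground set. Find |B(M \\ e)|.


Deleting e from U(3,18) gives U(3,17) since n > r.
Bases of U(3,17) = C(17,3) = 17! / (3! * 14!) = 680.

680


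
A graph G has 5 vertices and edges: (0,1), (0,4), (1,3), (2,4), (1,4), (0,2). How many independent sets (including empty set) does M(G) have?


An independent set in a graphic matroid is an acyclic edge subset.
G has 5 vertices and 6 edges.
Enumerate all 2^6 = 64 subsets, checking for acyclicity.
Total independent sets = 48.

48


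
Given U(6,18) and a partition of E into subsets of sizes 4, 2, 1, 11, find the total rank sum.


r(Ai) = min(|Ai|, 6) for each part.
Sum = min(4,6) + min(2,6) + min(1,6) + min(11,6)
    = 4 + 2 + 1 + 6
    = 13.

13


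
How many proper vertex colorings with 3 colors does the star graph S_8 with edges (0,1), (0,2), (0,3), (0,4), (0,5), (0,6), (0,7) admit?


P(tree, k) = k * (k-1)^(7) for any tree on 8 vertices.
P(3) = 3 * 2^7 = 3 * 128 = 384.

384


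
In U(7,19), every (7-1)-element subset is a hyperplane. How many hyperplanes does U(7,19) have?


Hyperplanes of U(7,19) are flats of rank 6.
In a uniform matroid, these are exactly the (6)-element subsets.
Count = C(19,6) = 27132.

27132


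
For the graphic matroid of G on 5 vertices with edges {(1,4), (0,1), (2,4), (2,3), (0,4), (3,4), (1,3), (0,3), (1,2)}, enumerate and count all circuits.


A circuit in a graphic matroid = edge set of a simple cycle.
G has 5 vertices and 9 edges.
Enumerating all minimal edge subsets forming cycles...
Total circuits found: 22.

22


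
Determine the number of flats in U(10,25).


Flats of U(10,25): every subset of size < 10 is a flat, plus E itself.
Count = (25 choose 0) + (25 choose 1) + (25 choose 2) + (25 choose 3) + (25 choose 4) + (25 choose 5) + (25 choose 6) + (25 choose 7) + (25 choose 8) + (25 choose 9) + 1
     = 1 + 25 + 300 + 2300 + 12650 + 53130 + 177100 + 480700 + 1081575 + 2042975 + 1
     = 3850757.

3850757


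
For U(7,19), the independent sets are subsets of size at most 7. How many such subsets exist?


Independent sets of U(7,19) are all subsets of size <= 7.
Count = (19 choose 0) + (19 choose 1) + (19 choose 2) + (19 choose 3) + (19 choose 4) + (19 choose 5) + (19 choose 6) + (19 choose 7)
     = 1 + 19 + 171 + 969 + 3876 + 11628 + 27132 + 50388
     = 94184.

94184


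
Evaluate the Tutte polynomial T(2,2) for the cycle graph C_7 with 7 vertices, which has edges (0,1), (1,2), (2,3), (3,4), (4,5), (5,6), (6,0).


T(C_7; x,y) = x + x^2 + ... + x^(6) + y.
T(2,2) = 2^1 + 2^2 + 2^3 + 2^4 + 2^5 + 2^6 + 2
= 2 + 4 + 8 + 16 + 32 + 64 + 2
= 128.

128


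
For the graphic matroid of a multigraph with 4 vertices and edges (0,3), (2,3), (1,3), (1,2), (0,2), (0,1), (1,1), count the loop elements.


In a graphic matroid, a loop is a self-loop edge (u,u) with rank 0.
Examining all 7 edges for self-loops...
Self-loops found: (1,1)
Number of loops = 1.

1


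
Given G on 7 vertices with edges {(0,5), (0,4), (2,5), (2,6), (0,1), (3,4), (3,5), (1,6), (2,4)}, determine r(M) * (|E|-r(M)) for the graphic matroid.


r(M) = |V| - c = 7 - 1 = 6.
nullity = |E| - r(M) = 9 - 6 = 3.
Product = 6 * 3 = 18.

18


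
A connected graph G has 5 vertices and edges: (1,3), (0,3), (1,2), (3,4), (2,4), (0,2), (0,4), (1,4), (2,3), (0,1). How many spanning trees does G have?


By Kirchhoff's matrix tree theorem, the number of spanning trees equals
the determinant of any cofactor of the Laplacian matrix L.
G has 5 vertices and 10 edges.
Computing the (4 x 4) cofactor determinant gives 125.

125


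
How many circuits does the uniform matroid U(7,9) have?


In U(7,9), circuits are the (8)-element subsets.
Any set of 8 elements is dependent, and removing any one element gives
an independent set of size 7, so it is a minimal dependent set.
Number of circuits = C(9,8) = 9! / (8! * 1!) = 9.

9


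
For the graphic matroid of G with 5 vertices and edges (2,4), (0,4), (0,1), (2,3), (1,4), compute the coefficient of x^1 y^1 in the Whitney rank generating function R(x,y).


R(x,y) = sum over A in 2^E of x^(r(E)-r(A)) * y^(|A|-r(A)).
G has 5 vertices, 5 edges. r(E) = 4.
Enumerate all 2^5 = 32 subsets.
Count subsets with r(E)-r(A)=1 and |A|-r(A)=1: 2.

2


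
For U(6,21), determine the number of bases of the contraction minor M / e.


Contracting e from U(6,21) gives U(5,20).
Bases of U(5,20) = C(20,5) = 20! / (5! * 15!) = 15504.

15504


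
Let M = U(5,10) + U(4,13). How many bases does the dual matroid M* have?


(M1+M2)* = M1* + M2*.
M1* = U(5,10), bases: C(10,5) = 252.
M2* = U(9,13), bases: C(13,9) = 715.
|B(M*)| = 252 * 715 = 180180.

180180


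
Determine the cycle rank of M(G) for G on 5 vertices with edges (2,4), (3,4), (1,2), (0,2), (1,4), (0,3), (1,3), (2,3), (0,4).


Cycle rank (nullity) = |E| - r(M) = |E| - (|V| - c).
|E| = 9, |V| = 5, c = 1.
Nullity = 9 - (5 - 1) = 9 - 4 = 5.

5


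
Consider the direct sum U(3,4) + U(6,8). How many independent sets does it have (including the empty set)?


For a direct sum, |I(M1+M2)| = |I(M1)| * |I(M2)|.
|I(U(3,4))| = sum C(4,k) for k=0..3 = 15.
|I(U(6,8))| = sum C(8,k) for k=0..6 = 247.
Total = 15 * 247 = 3705.

3705


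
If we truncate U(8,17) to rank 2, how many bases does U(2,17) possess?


Truncating U(8,17) to rank 2 gives U(2,17).
Bases of U(2,17) are all 2-element subsets of 17 elements.
Number of bases = (17 choose 2) = 136.

136


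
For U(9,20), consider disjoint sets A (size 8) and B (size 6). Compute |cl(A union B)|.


|A union B| = 8 + 6 = 14 (disjoint).
In U(9,20), cl(S) = S if |S| < 9, else cl(S) = E.
Since 14 >= 9, cl(A union B) = E.
|cl(A union B)| = 20.

20


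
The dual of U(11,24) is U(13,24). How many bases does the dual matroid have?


The dual of U(r,n) is U(n-r, n) = U(13,24).
Bases of U(13,24) are all (13)-element subsets.
|B(M*)| = (24 choose 13) = 2496144.

2496144


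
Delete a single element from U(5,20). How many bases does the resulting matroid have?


Deleting e from U(5,20) gives U(5,19) since n > r.
Bases of U(5,19) = (19 choose 5) = 11628.

11628


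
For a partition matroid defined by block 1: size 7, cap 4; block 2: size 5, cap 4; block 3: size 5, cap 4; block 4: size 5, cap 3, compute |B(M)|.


A basis picks exactly ci elements from block i.
Number of bases = product of C(|Si|, ci).
= C(7,4) * C(5,4) * C(5,4) * C(5,3)
= 35 * 5 * 5 * 10
= 8750.

8750


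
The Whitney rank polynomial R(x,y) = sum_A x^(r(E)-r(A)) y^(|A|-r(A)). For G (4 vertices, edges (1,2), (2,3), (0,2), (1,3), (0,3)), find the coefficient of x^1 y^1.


R(x,y) = sum over A in 2^E of x^(r(E)-r(A)) * y^(|A|-r(A)).
G has 4 vertices, 5 edges. r(E) = 3.
Enumerate all 2^5 = 32 subsets.
Count subsets with r(E)-r(A)=1 and |A|-r(A)=1: 2.

2


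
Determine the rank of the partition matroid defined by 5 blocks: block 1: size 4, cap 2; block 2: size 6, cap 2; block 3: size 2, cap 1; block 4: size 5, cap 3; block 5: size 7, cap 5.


Rank of a partition matroid = sum of min(|Si|, ci) for each block.
= min(4,2) + min(6,2) + min(2,1) + min(5,3) + min(7,5)
= 2 + 2 + 1 + 3 + 5
= 13.

13


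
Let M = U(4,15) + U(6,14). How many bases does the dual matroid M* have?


(M1+M2)* = M1* + M2*.
M1* = U(11,15), bases: C(15,11) = 1365.
M2* = U(8,14), bases: C(14,8) = 3003.
|B(M*)| = 1365 * 3003 = 4099095.

4099095


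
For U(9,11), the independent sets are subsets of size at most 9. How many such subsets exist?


Independent sets of U(9,11) are all subsets of size <= 9.
Count = C(11,0) + C(11,1) + C(11,2) + C(11,3) + C(11,4) + C(11,5) + C(11,6) + C(11,7) + C(11,8) + C(11,9)
     = 1 + 11 + 55 + 165 + 330 + 462 + 462 + 330 + 165 + 55
     = 2036.

2036


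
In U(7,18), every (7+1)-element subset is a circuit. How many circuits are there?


In U(7,18), circuits are the (8)-element subsets.
Any set of 8 elements is dependent, and removing any one element gives
an independent set of size 7, so it is a minimal dependent set.
Number of circuits = C(18,8) = 43758.

43758


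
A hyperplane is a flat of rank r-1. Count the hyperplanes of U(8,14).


Hyperplanes of U(8,14) are flats of rank 7.
In a uniform matroid, these are exactly the (7)-element subsets.
Count = C(14,7) = 14! / (7! * 7!) = 3432.

3432


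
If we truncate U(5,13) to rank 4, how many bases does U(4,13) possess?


Truncating U(5,13) to rank 4 gives U(4,13).
Bases of U(4,13) are all 4-element subsets of 13 elements.
Number of bases = C(13,4) = 13! / (4! * 9!) = 715.

715


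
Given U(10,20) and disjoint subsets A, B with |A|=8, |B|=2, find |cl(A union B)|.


|A union B| = 8 + 2 = 10 (disjoint).
In U(10,20), cl(S) = S if |S| < 10, else cl(S) = E.
Since 10 >= 10, cl(A union B) = E.
|cl(A union B)| = 20.

20


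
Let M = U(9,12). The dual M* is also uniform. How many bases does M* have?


The dual of U(r,n) is U(n-r, n) = U(3,12).
Bases of U(3,12) are all (3)-element subsets.
|B(M*)| = C(12,3) = (12 * 11 * 10) / (1 * 2 * 3) = 220.

220


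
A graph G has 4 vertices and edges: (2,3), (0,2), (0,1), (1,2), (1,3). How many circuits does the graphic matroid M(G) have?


A circuit in a graphic matroid = edge set of a simple cycle.
G has 4 vertices and 5 edges.
Enumerating all minimal edge subsets forming cycles...
Total circuits found: 3.

3


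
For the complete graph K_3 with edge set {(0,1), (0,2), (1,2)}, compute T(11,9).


T(K_3; x,y) = x^2 + x + y.
T(11,9) = 121 + 11 + 9 = 141.

141


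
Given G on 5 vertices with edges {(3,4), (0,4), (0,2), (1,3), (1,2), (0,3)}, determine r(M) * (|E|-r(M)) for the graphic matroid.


r(M) = |V| - c = 5 - 1 = 4.
nullity = |E| - r(M) = 6 - 4 = 2.
Product = 4 * 2 = 8.

8


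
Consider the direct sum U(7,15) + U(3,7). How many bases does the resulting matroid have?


Bases of a direct sum M1 + M2: |B| = |B(M1)| * |B(M2)|.
|B(U(7,15))| = C(15,7) = 6435.
|B(U(3,7))| = C(7,3) = 35.
Total bases = 6435 * 35 = 225225.

225225


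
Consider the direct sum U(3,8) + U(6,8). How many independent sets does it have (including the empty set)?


For a direct sum, |I(M1+M2)| = |I(M1)| * |I(M2)|.
|I(U(3,8))| = sum C(8,k) for k=0..3 = 93.
|I(U(6,8))| = sum C(8,k) for k=0..6 = 247.
Total = 93 * 247 = 22971.

22971


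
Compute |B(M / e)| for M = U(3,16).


Contracting e from U(3,16) gives U(2,15).
Bases of U(2,15) = C(15,2) = 15! / (2! * 13!) = 105.

105


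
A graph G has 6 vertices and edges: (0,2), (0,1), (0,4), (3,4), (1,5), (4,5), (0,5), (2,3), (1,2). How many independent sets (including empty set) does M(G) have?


An independent set in a graphic matroid is an acyclic edge subset.
G has 6 vertices and 9 edges.
Enumerate all 2^9 = 512 subsets, checking for acyclicity.
Total independent sets = 298.

298


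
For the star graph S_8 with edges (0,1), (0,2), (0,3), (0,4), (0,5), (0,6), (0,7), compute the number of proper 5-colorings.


P(tree, k) = k * (k-1)^(7) for any tree on 8 vertices.
P(5) = 5 * 4^7 = 5 * 16384 = 81920.

81920


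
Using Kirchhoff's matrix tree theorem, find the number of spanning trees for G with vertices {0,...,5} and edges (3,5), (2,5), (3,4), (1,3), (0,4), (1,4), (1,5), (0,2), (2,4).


By Kirchhoff's matrix tree theorem, the number of spanning trees equals
the determinant of any cofactor of the Laplacian matrix L.
G has 6 vertices and 9 edges.
Computing the (5 x 5) cofactor determinant gives 64.

64


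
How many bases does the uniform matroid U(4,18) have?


Bases of U(4,18) are all 4-element subsets of the 18-element ground set.
Number of bases = C(18,4).
C(18,4) = 18! / (4! * 14!) = 3060.

3060


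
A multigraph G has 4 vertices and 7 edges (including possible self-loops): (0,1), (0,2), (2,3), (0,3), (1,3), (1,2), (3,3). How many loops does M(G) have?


In a graphic matroid, a loop is a self-loop edge (u,u) with rank 0.
Examining all 7 edges for self-loops...
Self-loops found: (3,3)
Number of loops = 1.

1


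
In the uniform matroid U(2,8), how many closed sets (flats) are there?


Flats of U(2,8): every subset of size < 2 is a flat, plus E itself.
Count = C(8,0) + C(8,1) + 1
     = 1 + 8 + 1
     = 10.

10


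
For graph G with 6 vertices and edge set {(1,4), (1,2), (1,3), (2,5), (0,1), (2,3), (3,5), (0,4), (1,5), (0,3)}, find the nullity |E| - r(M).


Cycle rank (nullity) = |E| - r(M) = |E| - (|V| - c).
|E| = 10, |V| = 6, c = 1.
Nullity = 10 - (6 - 1) = 10 - 5 = 5.

5


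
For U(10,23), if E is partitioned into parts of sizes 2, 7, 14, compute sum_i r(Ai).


r(Ai) = min(|Ai|, 10) for each part.
Sum = min(2,10) + min(7,10) + min(14,10)
    = 2 + 7 + 10
    = 19.

19


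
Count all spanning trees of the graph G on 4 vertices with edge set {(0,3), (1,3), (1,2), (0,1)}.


By Kirchhoff's matrix tree theorem, the number of spanning trees equals
the determinant of any cofactor of the Laplacian matrix L.
G has 4 vertices and 4 edges.
Computing the (3 x 3) cofactor determinant gives 3.

3


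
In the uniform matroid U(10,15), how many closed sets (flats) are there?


Flats of U(10,15): every subset of size < 10 is a flat, plus E itself.
Count = (15 choose 0) + (15 choose 1) + (15 choose 2) + (15 choose 3) + (15 choose 4) + (15 choose 5) + (15 choose 6) + (15 choose 7) + (15 choose 8) + (15 choose 9) + 1
     = 1 + 15 + 105 + 455 + 1365 + 3003 + 5005 + 6435 + 6435 + 5005 + 1
     = 27825.

27825


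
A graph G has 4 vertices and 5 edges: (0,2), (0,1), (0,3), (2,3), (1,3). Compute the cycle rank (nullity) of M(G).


Cycle rank (nullity) = |E| - r(M) = |E| - (|V| - c).
|E| = 5, |V| = 4, c = 1.
Nullity = 5 - (4 - 1) = 5 - 3 = 2.

2


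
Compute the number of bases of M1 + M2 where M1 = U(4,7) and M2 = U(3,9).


Bases of a direct sum M1 + M2: |B| = |B(M1)| * |B(M2)|.
|B(U(4,7))| = C(7,4) = 35.
|B(U(3,9))| = C(9,3) = 84.
Total bases = 35 * 84 = 2940.

2940


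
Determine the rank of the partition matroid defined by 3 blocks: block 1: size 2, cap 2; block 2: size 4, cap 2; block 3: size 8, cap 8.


Rank of a partition matroid = sum of min(|Si|, ci) for each block.
= min(2,2) + min(4,2) + min(8,8)
= 2 + 2 + 8
= 12.

12


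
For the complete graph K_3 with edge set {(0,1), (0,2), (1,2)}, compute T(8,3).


T(K_3; x,y) = x^2 + x + y.
T(8,3) = 64 + 8 + 3 = 75.

75


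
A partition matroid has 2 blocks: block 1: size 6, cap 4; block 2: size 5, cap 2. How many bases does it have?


A basis picks exactly ci elements from block i.
Number of bases = product of C(|Si|, ci).
= C(6,4) * C(5,2)
= 15 * 10
= 150.

150


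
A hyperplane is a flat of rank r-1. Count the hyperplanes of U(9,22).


Hyperplanes of U(9,22) are flats of rank 8.
In a uniform matroid, these are exactly the (8)-element subsets.
Count = C(22,8) = 319770.

319770


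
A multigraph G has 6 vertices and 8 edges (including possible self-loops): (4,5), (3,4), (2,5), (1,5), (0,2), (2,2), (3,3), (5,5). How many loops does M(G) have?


In a graphic matroid, a loop is a self-loop edge (u,u) with rank 0.
Examining all 8 edges for self-loops...
Self-loops found: (2,2), (3,3), (5,5)
Number of loops = 3.

3


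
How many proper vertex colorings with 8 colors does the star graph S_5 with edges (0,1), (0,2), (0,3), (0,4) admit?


P(tree, k) = k * (k-1)^(4) for any tree on 5 vertices.
P(8) = 8 * 7^4 = 8 * 2401 = 19208.

19208


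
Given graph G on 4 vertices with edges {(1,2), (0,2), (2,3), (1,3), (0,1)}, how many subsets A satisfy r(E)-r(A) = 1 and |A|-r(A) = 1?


R(x,y) = sum over A in 2^E of x^(r(E)-r(A)) * y^(|A|-r(A)).
G has 4 vertices, 5 edges. r(E) = 3.
Enumerate all 2^5 = 32 subsets.
Count subsets with r(E)-r(A)=1 and |A|-r(A)=1: 2.

2


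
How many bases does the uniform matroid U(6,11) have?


Bases of U(6,11) are all 6-element subsets of the 11-element ground set.
Number of bases = C(11,6).
C(11,6) = 462.

462


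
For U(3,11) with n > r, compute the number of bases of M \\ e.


Deleting e from U(3,11) gives U(3,10) since n > r.
Bases of U(3,10) = (10 choose 3) = 120.

120
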